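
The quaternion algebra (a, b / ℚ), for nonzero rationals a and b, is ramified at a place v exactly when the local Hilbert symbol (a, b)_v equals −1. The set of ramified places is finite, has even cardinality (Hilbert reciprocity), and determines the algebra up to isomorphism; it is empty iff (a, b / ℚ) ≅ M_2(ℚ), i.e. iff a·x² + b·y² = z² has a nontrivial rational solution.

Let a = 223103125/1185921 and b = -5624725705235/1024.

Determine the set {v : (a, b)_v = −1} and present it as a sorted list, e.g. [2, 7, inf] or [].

[13, 31, 41, 47]

(a, b) ≡ (7285, -51964835) mod (ℚ^×)²; places V = {2, 3, 5, 7, 11, 13, 17, 31, 37, 41, 47, ∞}.
(a,b)_31: α=1, u≡16; β=1, v≡25 (mod 31); (16|31)=+1, (25|31)=+1; sign (−1)^1·+1^1·+1^1 = -1.
(a,b)_17: α=0, u≡4; β=1, v≡16 (mod 17); (4|17)=+1, (16|17)=+1; sign (−1)^0·+1^1·+1^0 = +1.
(a,b)_47: α=1, u≡12; β=2, v≡45 (mod 47); (12|47)=+1, (45|47)=-1; sign (−1)^0·+1^2·-1^1 = -1.
(a,b)_11: α=-4, u≡9; β=0, v≡1 (mod 11); (9|11)=+1, (1|11)=+1; sign (−1)^0·+1^0·+1^-4 = +1.
(a,b)_2: α=0, β=-10; u≡5, v≡5 (mod 8); ε(u)ε(v)=0·0, αω(v)=0·1, βω(u)=-10·1; sum ≡ 0  ⇒  +1.
(a,b)_13: α=0, u≡7; β=1, v≡3 (mod 13); (7|13)=-1, (3|13)=+1; sign (−1)^0·-1^1·+1^0 = -1.
(a,b)_41: α=0, u≡14; β=1, v≡2 (mod 41); (14|41)=-1, (2|41)=+1; sign (−1)^0·-1^1·+1^0 = -1.
(a,b)_7: α=2, u≡5; β=2, v≡2 (mod 7); (5|7)=-1, (2|7)=+1; sign (−1)^0·-1^2·+1^2 = +1.
(a,b)_5: α=5, u≡3; β=1, v≡2 (mod 5); (3|5)=-1, (2|5)=-1; sign (−1)^0·-1^1·-1^5 = +1.
(a,b)_37: α=0, u≡10; β=1, v≡12 (mod 37); (10|37)=+1, (12|37)=+1; sign (−1)^0·+1^1·+1^0 = +1.
(a,b)_∞: sgn(7285)=+, sgn(-51964835)=−, so +1.
(a,b)_3: α=-4, u≡1; β=0, v≡1 (mod 3); (1|3)=+1, (1|3)=+1; sign (−1)^0·+1^0·+1^-4 = +1.
(7285, -51964835 / ℚ) ramifies at {13, 31, 41, 47}: a division algebra.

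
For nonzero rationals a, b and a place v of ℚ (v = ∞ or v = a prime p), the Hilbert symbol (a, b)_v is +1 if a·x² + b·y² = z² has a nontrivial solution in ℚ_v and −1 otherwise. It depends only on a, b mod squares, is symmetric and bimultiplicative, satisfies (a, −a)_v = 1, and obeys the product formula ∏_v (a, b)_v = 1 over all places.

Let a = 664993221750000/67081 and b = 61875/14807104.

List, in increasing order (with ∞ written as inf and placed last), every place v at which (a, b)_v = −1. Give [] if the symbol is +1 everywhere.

(a, b) ≡ (2442583, 11) mod (ℚ^×)²; places V = {2, 3, 5, 7, 11, 13, 19, 29, 31, 37, ∞}.
(a,b)_∞: sgn(2442583)=+, sgn(11)=+, so +1.
(a,b)_13: α=1, u≡5; β=-2, v≡11 (mod 13); (5|13)=-1, (11|13)=-1; sign (−1)^0·-1^-2·-1^1 = -1.
(a,b)_37: α=-2, u≡34; β=-2, v≡4 (mod 37); (34|37)=+1, (4|37)=+1; sign (−1)^0·+1^-2·+1^-2 = +1.
(a,b)_5: α=6, u≡2; β=4, v≡1 (mod 5); (2|5)=-1, (1|5)=+1; sign (−1)^0·-1^4·+1^6 = +1.
(a,b)_7: α=-2, u≡6; β=0, v≡4 (mod 7); (6|7)=-1, (4|7)=+1; sign (−1)^0·-1^0·+1^-2 = +1.
(a,b)_29: α=1, u≡10; β=0, v≡26 (mod 29); (10|29)=-1, (26|29)=-1; sign (−1)^0·-1^0·-1^1 = -1.
(a,b)_3: α=2, u≡1; β=2, v≡2 (mod 3); (1|3)=+1, (2|3)=-1; sign (−1)^0·+1^2·-1^2 = +1.
(a,b)_2: α=4, β=-6; u≡7, v≡3 (mod 8); ε(u)ε(v)=1·1, αω(v)=4·1, βω(u)=-6·0; sum ≡ 1  ⇒  -1.
(a,b)_19: α=1, u≡14; β=0, v≡6 (mod 19); (14|19)=-1, (6|19)=+1; sign (−1)^0·-1^0·+1^1 = +1.
(a,b)_31: α=1, u≡6; β=0, v≡29 (mod 31); (6|31)=-1, (29|31)=-1; sign (−1)^0·-1^0·-1^1 = -1.
(a,b)_11: α=3, u≡8; β=1, v≡1 (mod 11); (8|11)=-1, (1|11)=+1; sign (−1)^1·-1^1·+1^3 = +1.
|Ram(2442583, 11)| = 4, even; anisotropic at {2, 13, 29, 31}.

[2, 13, 29, 31]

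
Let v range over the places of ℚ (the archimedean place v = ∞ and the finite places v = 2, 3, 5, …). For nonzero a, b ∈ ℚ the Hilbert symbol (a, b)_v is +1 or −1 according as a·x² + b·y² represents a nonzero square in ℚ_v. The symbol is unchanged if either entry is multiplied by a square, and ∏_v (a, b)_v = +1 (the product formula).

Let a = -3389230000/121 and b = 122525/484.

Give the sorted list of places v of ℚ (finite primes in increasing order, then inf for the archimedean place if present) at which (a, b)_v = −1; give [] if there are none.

[29, 31]

(a, b) ≡ (-403, 29) mod (ℚ^×)²; places V = {2, 5, 11, 13, 29, 31, ∞}.
(a,b)_29: α=2, u≡26; β=1, v≡1 (mod 29); (26|29)=-1, (1|29)=+1; sign (−1)^0·-1^1·+1^2 = -1.
(a,b)_2: α=4, β=-2; u≡5, v≡5 (mod 8); ε(u)ε(v)=0·0, αω(v)=4·1, βω(u)=-2·1; sum ≡ 0  ⇒  +1.
(a,b)_∞: sgn(-403)=−, sgn(29)=+, so +1.
(a,b)_11: α=-2, u≡9; β=-2, v≡10 (mod 11); (9|11)=+1, (10|11)=-1; sign (−1)^0·+1^-2·-1^-2 = +1.
(a,b)_5: α=4, u≡2; β=2, v≡4 (mod 5); (2|5)=-1, (4|5)=+1; sign (−1)^0·-1^2·+1^4 = +1.
(a,b)_31: α=1, u≡2; β=0, v≡17 (mod 31); (2|31)=+1, (17|31)=-1; sign (−1)^0·+1^0·-1^1 = -1.
(a,b)_13: α=1, u≡2; β=2, v≡12 (mod 13); (2|13)=-1, (12|13)=+1; sign (−1)^0·-1^2·+1^1 = +1.
Ram(-403, 29) = {29, 31}; no ℚ_29-point on the conic.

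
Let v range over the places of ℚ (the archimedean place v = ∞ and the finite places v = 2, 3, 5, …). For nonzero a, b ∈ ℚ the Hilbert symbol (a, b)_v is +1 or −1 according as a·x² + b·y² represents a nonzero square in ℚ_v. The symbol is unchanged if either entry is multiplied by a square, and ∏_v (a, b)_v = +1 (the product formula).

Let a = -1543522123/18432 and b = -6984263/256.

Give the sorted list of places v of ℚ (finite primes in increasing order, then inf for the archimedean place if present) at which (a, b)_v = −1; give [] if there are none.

[17, inf]

(a, b) ≡ (-374, -143) mod (ℚ^×)²; places V = {2, 3, 11, 13, 17, ∞}.
(a,b)_∞: sgn(-374)=−, sgn(-143)=−, so -1.
(a,b)_17: α=3, u≡10; β=2, v≡7 (mod 17); (10|17)=-1, (7|17)=-1; sign (−1)^0·-1^2·-1^3 = -1.
(a,b)_3: α=-2, u≡1; β=0, v≡1 (mod 3); (1|3)=+1, (1|3)=+1; sign (−1)^0·+1^0·+1^-2 = +1.
(a,b)_2: α=-11, β=-8; u≡5, v≡1 (mod 8); ε(u)ε(v)=0·0, αω(v)=-11·0, βω(u)=-8·1; sum ≡ 0  ⇒  +1.
(a,b)_11: α=1, u≡6; β=1, v≡3 (mod 11); (6|11)=-1, (3|11)=+1; sign (−1)^1·-1^1·+1^1 = +1.
(a,b)_13: α=4, u≡1; β=3, v≡5 (mod 13); (1|13)=+1, (5|13)=-1; sign (−1)^0·+1^3·-1^4 = +1.
Ram(-374, -143) = {17, ∞}; no ℚ_17-point on the conic.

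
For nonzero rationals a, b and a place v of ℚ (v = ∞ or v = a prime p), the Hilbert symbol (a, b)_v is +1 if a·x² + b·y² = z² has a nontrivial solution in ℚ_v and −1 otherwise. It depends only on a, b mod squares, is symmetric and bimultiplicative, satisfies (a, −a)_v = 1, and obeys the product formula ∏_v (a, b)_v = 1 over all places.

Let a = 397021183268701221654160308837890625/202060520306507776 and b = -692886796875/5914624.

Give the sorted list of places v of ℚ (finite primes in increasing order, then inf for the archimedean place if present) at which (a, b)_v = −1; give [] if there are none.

(a, b) ≡ (2145, -595) mod (ℚ^×)²; places V = {2, 3, 5, 7, 11, 13, 17, 19, ∞}.
(a,b)_3: α=7, u≡1; β=2, v≡2 (mod 3); (1|3)=+1, (2|3)=-1; sign (−1)^0·+1^2·-1^7 = -1.
(a,b)_∞: sgn(2145)=+, sgn(-595)=−, so +1.
(a,b)_7: α=8, u≡5; β=3, v≡6 (mod 7); (5|7)=-1, (6|7)=-1; sign (−1)^0·-1^3·-1^8 = -1.
(a,b)_19: α=-6, u≡11; β=-2, v≡18 (mod 19); (11|19)=+1, (18|19)=-1; sign (−1)^0·+1^-2·-1^-6 = +1.
(a,b)_5: α=17, u≡1; β=7, v≡1 (mod 5); (1|5)=+1, (1|5)=+1; sign (−1)^0·+1^7·+1^17 = +1.
(a,b)_2: α=-32, β=-14; u≡1, v≡5 (mod 8); ε(u)ε(v)=0·0, αω(v)=-32·1, βω(u)=-14·0; sum ≡ 0  ⇒  +1.
(a,b)_17: α=4, u≡14; β=1, v≡15 (mod 17); (14|17)=-1, (15|17)=+1; sign (−1)^0·-1^1·+1^4 = -1.
(a,b)_11: α=3, u≡2; β=0, v≡2 (mod 11); (2|11)=-1, (2|11)=-1; sign (−1)^0·-1^0·-1^3 = -1.
(a,b)_13: α=5, u≡9; β=2, v≡3 (mod 13); (9|13)=+1, (3|13)=+1; sign (−1)^0·+1^2·+1^5 = +1.
(2145, -595 / ℚ) ramifies at {3, 7, 11, 17}: a division algebra.

[3, 7, 11, 17]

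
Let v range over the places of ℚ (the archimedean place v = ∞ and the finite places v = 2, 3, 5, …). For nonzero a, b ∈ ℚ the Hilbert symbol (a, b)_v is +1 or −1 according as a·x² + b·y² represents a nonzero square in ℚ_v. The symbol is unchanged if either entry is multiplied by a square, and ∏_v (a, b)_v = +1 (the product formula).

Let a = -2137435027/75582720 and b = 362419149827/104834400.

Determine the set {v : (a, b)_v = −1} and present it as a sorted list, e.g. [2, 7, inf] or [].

Mod squares: a ≡ -2015, b ≡ 1218. Check v ∈ {∞, 2, 3, 5, 7, 11, 13, 19, 29, 31, 47}.
v=∞: -2015 < 0 and 1218 > 0  ⇒  (a,b)_∞ = +1.
v=5: a=5^-1·(≡2), b=5^-2·(≡2) mod 5; (2|5)=-1, (2|5)=-1; (−1)^{-1·-2·2}·(-1)^-2·(-1)^-1 = -1.
v=47: a=47^2·(≡14), b=47^2·(≡10) mod 47; (14|47)=+1, (10|47)=-1; (−1)^{2·2·23}·(+1)^2·(-1)^2 = +1.
v=11: a=11^0·(≡5), b=11^-2·(≡6) mod 11; (5|11)=+1, (6|11)=-1; (−1)^{0·-2·5}·(+1)^-2·(-1)^0 = +1.
v=31: a=31^1·(≡4), b=31^2·(≡9) mod 31; (4|31)=+1, (9|31)=+1; (−1)^{1·2·15}·(+1)^2·(+1)^1 = +1.
v=2: v_2(a)=-8, v_2(b)=-5; units ≡ 1, 1 (mod 8); ε·ε+αω+βω = 0·0+-8·0+-5·0 ≡ 0  ⇒  (a,b)_2 = +1.
v=3: a=3^-10·(≡1), b=3^-1·(≡1) mod 3; (1|3)=+1, (1|3)=+1; (−1)^{-10·-1·1}·(+1)^-1·(+1)^-10 = +1.
v=7: a=7^4·(≡4), b=7^1·(≡6) mod 7; (4|7)=+1, (6|7)=-1; (−1)^{4·1·3}·(+1)^1·(-1)^4 = +1.
v=19: a=19^0·(≡13), b=19^-2·(≡15) mod 19; (13|19)=-1, (15|19)=-1; (−1)^{0·-2·9}·(-1)^-2·(-1)^0 = +1.
v=13: a=13^1·(≡9), b=13^0·(≡9) mod 13; (9|13)=+1, (9|13)=+1; (−1)^{1·0·6}·(+1)^0·(+1)^1 = +1.
v=29: a=29^0·(≡10), b=29^3·(≡22) mod 29; (10|29)=-1, (22|29)=+1; (−1)^{0·3·14}·(-1)^3·(+1)^0 = -1.
Ram(-2015, 1218) = {5, 29}; no ℚ_5-point on the conic.

[5, 29]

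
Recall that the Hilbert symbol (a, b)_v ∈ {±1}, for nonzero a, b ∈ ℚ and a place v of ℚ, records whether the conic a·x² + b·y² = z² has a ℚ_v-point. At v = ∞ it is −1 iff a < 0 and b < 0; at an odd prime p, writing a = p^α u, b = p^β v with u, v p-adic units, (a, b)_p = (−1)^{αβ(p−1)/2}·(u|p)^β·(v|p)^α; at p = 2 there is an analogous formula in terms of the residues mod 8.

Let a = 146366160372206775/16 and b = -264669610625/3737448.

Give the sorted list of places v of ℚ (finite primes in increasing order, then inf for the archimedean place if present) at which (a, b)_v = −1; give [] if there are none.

Mod squares: a ≡ 2431, b ≡ -14586. Check v ∈ {∞, 2, 3, 5, 7, 11, 13, 17, 23, 31}.
v=7: a=7^4·(≡1), b=7^2·(≡1) mod 7; (1|7)=+1, (1|7)=+1; (−1)^{4·2·3}·(+1)^2·(+1)^4 = +1.
v=∞: 2431 > 0 and -14586 < 0  ⇒  (a,b)_∞ = +1.
v=17: a=17^3·(≡6), b=17^1·(≡4) mod 17; (6|17)=-1, (4|17)=+1; (−1)^{3·1·8}·(-1)^1·(+1)^3 = -1.
v=13: a=13^1·(≡8), b=13^-1·(≡9) mod 13; (8|13)=-1, (9|13)=+1; (−1)^{1·-1·6}·(-1)^-1·(+1)^1 = -1.
v=31: a=31^0·(≡11), b=31^2·(≡23) mod 31; (11|31)=-1, (23|31)=-1; (−1)^{0·2·15}·(-1)^2·(-1)^0 = +1.
v=5: a=5^2·(≡1), b=5^4·(≡1) mod 5; (1|5)=+1, (1|5)=+1; (−1)^{2·4·2}·(+1)^4·(+1)^2 = +1.
v=11: a=11^1·(≡5), b=11^-3·(≡3) mod 11; (5|11)=+1, (3|11)=+1; (−1)^{1·-3·5}·(+1)^-3·(+1)^1 = -1.
v=2: v_2(a)=-4, v_2(b)=-3; units ≡ 7, 3 (mod 8); ε·ε+αω+βω = 1·1+-4·1+-3·0 ≡ 1  ⇒  (a,b)_2 = -1.
v=3: a=3^8·(≡1), b=3^-3·(≡1) mod 3; (1|3)=+1, (1|3)=+1; (−1)^{8·-3·1}·(+1)^-3·(+1)^8 = +1.
v=23: a=23^2·(≡1), b=23^2·(≡14) mod 23; (1|23)=+1, (14|23)=-1; (−1)^{2·2·11}·(+1)^2·(-1)^2 = +1.
|Ram(2431, -14586)| = 4, even; anisotropic at {2, 11, 13, 17}.

[2, 11, 13, 17]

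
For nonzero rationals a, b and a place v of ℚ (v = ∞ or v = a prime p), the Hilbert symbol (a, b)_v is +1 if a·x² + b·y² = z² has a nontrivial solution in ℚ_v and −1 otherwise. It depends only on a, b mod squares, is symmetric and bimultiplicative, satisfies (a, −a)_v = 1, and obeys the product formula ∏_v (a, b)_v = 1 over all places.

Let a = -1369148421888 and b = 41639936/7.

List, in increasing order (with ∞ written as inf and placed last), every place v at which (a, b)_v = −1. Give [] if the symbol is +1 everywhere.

[7, 17]

(a, b) ≡ (-23, 71162) mod (ℚ^×)²; places V = {2, 3, 7, 13, 17, 23, ∞}.
(a,b)_23: α=3, u≡21; β=1, v≡8 (mod 23); (21|23)=-1, (8|23)=+1; sign (−1)^1·-1^1·+1^3 = +1.
(a,b)_2: α=8, β=13; u≡1, v≡5 (mod 8); ε(u)ε(v)=0·0, αω(v)=8·1, βω(u)=13·0; sum ≡ 0  ⇒  +1.
(a,b)_17: α=2, u≡6; β=1, v≡2 (mod 17); (6|17)=-1, (2|17)=+1; sign (−1)^0·-1^1·+1^2 = -1.
(a,b)_3: α=2, u≡1; β=0, v≡2 (mod 3); (1|3)=+1, (2|3)=-1; sign (−1)^0·+1^0·-1^2 = +1.
(a,b)_7: α=0, u≡5; β=-1, v≡2 (mod 7); (5|7)=-1, (2|7)=+1; sign (−1)^0·-1^-1·+1^0 = -1.
(a,b)_∞: sgn(-23)=−, sgn(71162)=+, so +1.
(a,b)_13: α=2, u≡9; β=1, v≡4 (mod 13); (9|13)=+1, (4|13)=+1; sign (−1)^0·+1^1·+1^2 = +1.
Ram(-23, 71162) = {7, 17}; no ℚ_7-point on the conic.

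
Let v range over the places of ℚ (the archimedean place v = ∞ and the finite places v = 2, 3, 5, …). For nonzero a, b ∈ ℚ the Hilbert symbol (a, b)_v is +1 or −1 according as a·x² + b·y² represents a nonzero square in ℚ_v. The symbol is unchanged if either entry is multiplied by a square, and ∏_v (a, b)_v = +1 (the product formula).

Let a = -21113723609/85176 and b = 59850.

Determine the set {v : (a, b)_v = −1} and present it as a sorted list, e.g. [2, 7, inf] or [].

(a, b) ≡ (-2926, 266) mod (ℚ^×)²; places V = {2, 3, 5, 7, 11, 13, 19, 23, ∞}.
(a,b)_2: α=-3, β=1; u≡1, v≡5 (mod 8); ε(u)ε(v)=0·0, αω(v)=-3·1, βω(u)=1·0; sum ≡ 1  ⇒  -1.
(a,b)_11: α=1, u≡9; β=0, v≡10 (mod 11); (9|11)=+1, (10|11)=-1; sign (−1)^0·+1^0·-1^1 = -1.
(a,b)_5: α=0, u≡1; β=2, v≡4 (mod 5); (1|5)=+1, (4|5)=+1; sign (−1)^0·+1^2·+1^0 = +1.
(a,b)_3: α=-2, u≡2; β=2, v≡2 (mod 3); (2|3)=-1, (2|3)=-1; sign (−1)^0·-1^2·-1^-2 = +1.
(a,b)_13: α=-2, u≡10; β=0, v≡11 (mod 13); (10|13)=+1, (11|13)=-1; sign (−1)^0·+1^0·-1^-2 = +1.
(a,b)_19: α=3, u≡4; β=1, v≡15 (mod 19); (4|19)=+1, (15|19)=-1; sign (−1)^1·+1^1·-1^3 = +1.
(a,b)_7: α=-1, u≡4; β=1, v≡3 (mod 7); (4|7)=+1, (3|7)=-1; sign (−1)^1·+1^1·-1^-1 = +1.
(a,b)_∞: sgn(-2926)=−, sgn(266)=+, so +1.
(a,b)_23: α=4, u≡2; β=0, v≡4 (mod 23); (2|23)=+1, (4|23)=+1; sign (−1)^0·+1^0·+1^4 = +1.
Ram(-2926, 266) = {2, 11}; no ℚ_2-point on the conic.

[2, 11]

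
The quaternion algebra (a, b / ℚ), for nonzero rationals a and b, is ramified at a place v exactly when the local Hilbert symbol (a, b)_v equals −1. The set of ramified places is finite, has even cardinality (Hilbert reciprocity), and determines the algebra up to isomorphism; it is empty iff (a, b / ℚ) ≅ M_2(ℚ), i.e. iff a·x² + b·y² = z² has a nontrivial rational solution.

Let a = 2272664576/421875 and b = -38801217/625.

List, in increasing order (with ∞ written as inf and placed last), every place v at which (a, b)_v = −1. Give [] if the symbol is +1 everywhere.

Mod squares: a ≡ 7917, b ≡ -273. Check v ∈ {∞, 2, 3, 5, 7, 13, 29}.
v=13: a=13^1·(≡8), b=13^3·(≡6) mod 13; (8|13)=-1, (6|13)=-1; (−1)^{1·3·6}·(-1)^3·(-1)^1 = +1.
v=2: v_2(a)=10, v_2(b)=0; units ≡ 5, 7 (mod 8); ε·ε+αω+βω = 0·1+10·0+0·1 ≡ 0  ⇒  (a,b)_2 = +1.
v=5: a=5^-6·(≡3), b=5^-4·(≡3) mod 5; (3|5)=-1, (3|5)=-1; (−1)^{-6·-4·2}·(-1)^-4·(-1)^-6 = +1.
v=∞: 7917 > 0 and -273 < 0  ⇒  (a,b)_∞ = +1.
v=7: a=7^1·(≡2), b=7^1·(≡5) mod 7; (2|7)=+1, (5|7)=-1; (−1)^{1·1·3}·(+1)^1·(-1)^1 = +1.
v=3: a=3^-3·(≡2), b=3^1·(≡2) mod 3; (2|3)=-1, (2|3)=-1; (−1)^{-3·1·1}·(-1)^1·(-1)^-3 = -1.
v=29: a=29^3·(≡3), b=29^2·(≡11) mod 29; (3|29)=-1, (11|29)=-1; (−1)^{3·2·14}·(-1)^2·(-1)^3 = -1.
(7917, -273 / ℚ) ramifies at {3, 29}: a division algebra.

[3, 29]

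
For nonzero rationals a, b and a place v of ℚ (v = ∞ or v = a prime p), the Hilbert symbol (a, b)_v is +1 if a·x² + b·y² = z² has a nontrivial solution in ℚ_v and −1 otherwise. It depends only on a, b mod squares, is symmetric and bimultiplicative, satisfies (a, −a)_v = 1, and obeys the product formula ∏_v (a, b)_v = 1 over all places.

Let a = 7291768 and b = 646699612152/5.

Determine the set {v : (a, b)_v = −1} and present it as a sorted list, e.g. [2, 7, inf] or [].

[5, 41]

(a, b) ≡ (1822942, 365945910) mod (ℚ^×)²; places V = {2, 3, 5, 11, 17, 37, 41, 43, 47, ∞}.
(a,b)_47: α=1, u≡44; β=2, v≡24 (mod 47); (44|47)=-1, (24|47)=+1; sign (−1)^0·-1^2·+1^1 = +1.
(a,b)_37: α=0, u≡30; β=1, v≡26 (mod 37); (30|37)=+1, (26|37)=+1; sign (−1)^0·+1^1·+1^0 = +1.
(a,b)_41: α=1, u≡31; β=1, v≡29 (mod 41); (31|41)=+1, (29|41)=-1; sign (−1)^0·+1^1·-1^1 = -1.
(a,b)_∞: sgn(1822942)=+, sgn(365945910)=+, so +1.
(a,b)_2: α=3, β=3; u≡7, v≡3 (mod 8); ε(u)ε(v)=1·1, αω(v)=3·1, βω(u)=3·0; sum ≡ 0  ⇒  +1.
(a,b)_17: α=0, u≡9; β=1, v≡10 (mod 17); (9|17)=+1, (10|17)=-1; sign (−1)^0·+1^1·-1^0 = +1.
(a,b)_5: α=0, u≡3; β=-1, v≡2 (mod 5); (3|5)=-1, (2|5)=-1; sign (−1)^0·-1^-1·-1^0 = -1.
(a,b)_43: α=1, u≡27; β=1, v≡21 (mod 43); (27|43)=-1, (21|43)=+1; sign (−1)^1·-1^1·+1^1 = +1.
(a,b)_3: α=0, u≡1; β=1, v≡2 (mod 3); (1|3)=+1, (2|3)=-1; sign (−1)^0·+1^1·-1^0 = +1.
(a,b)_11: α=1, u≡6; β=1, v≡4 (mod 11); (6|11)=-1, (4|11)=+1; sign (−1)^1·-1^1·+1^1 = +1.
Ram(1822942, 365945910) = {5, 41}; no ℚ_5-point on the conic.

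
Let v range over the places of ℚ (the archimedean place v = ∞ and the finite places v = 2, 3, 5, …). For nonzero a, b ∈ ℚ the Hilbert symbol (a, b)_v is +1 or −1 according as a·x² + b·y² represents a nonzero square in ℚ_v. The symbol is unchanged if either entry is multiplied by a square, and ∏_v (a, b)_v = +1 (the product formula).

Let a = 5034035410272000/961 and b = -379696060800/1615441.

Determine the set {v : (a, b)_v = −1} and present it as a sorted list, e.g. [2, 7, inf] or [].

Mod squares: a ≡ 255, b ≡ -38. Check v ∈ {∞, 2, 3, 5, 7, 11, 17, 19, 31, 41}.
v=19: a=19^0·(≡12), b=19^1·(≡9) mod 19; (12|19)=-1, (9|19)=+1; (−1)^{0·1·9}·(-1)^1·(+1)^0 = -1.
v=3: a=3^7·(≡1), b=3^2·(≡1) mod 3; (1|3)=+1, (1|3)=+1; (−1)^{7·2·1}·(+1)^2·(+1)^7 = +1.
v=41: a=41^0·(≡20), b=41^-2·(≡28) mod 41; (20|41)=+1, (28|41)=-1; (−1)^{0·-2·20}·(+1)^-2·(-1)^0 = +1.
v=5: a=5^3·(≡1), b=5^2·(≡3) mod 5; (1|5)=+1, (3|5)=-1; (−1)^{3·2·2}·(+1)^2·(-1)^3 = -1.
v=∞: 255 > 0 and -38 < 0  ⇒  (a,b)_∞ = +1.
v=7: a=7^0·(≡3), b=7^4·(≡4) mod 7; (3|7)=-1, (4|7)=+1; (−1)^{0·4·3}·(-1)^4·(+1)^0 = +1.
v=2: v_2(a)=8, v_2(b)=7; units ≡ 7, 5 (mod 8); ε·ε+αω+βω = 1·0+8·1+7·0 ≡ 0  ⇒  (a,b)_2 = +1.
v=31: a=31^-2·(≡8), b=31^-2·(≡23) mod 31; (8|31)=+1, (23|31)=-1; (−1)^{-2·-2·15}·(+1)^-2·(-1)^-2 = +1.
v=17: a=17^3·(≡1), b=17^2·(≡16) mod 17; (1|17)=+1, (16|17)=+1; (−1)^{3·2·8}·(+1)^2·(+1)^3 = +1.
v=11: a=11^4·(≡2), b=11^0·(≡7) mod 11; (2|11)=-1, (7|11)=-1; (−1)^{4·0·5}·(-1)^0·(-1)^4 = +1.
|Ram(255, -38)| = 2, even; anisotropic at {5, 19}.

[5, 19]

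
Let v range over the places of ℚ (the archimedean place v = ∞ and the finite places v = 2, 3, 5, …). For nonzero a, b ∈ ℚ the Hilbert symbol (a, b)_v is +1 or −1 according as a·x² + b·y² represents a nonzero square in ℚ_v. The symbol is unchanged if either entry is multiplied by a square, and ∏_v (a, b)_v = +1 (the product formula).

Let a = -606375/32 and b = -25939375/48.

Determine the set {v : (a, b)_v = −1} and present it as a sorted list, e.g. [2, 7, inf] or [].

Mod squares: a ≡ -110, b ≡ -21. Check v ∈ {∞, 2, 3, 5, 7, 11}.
v=3: a=3^2·(≡1), b=3^-1·(≡2) mod 3; (1|3)=+1, (2|3)=-1; (−1)^{2·-1·1}·(+1)^-1·(-1)^2 = +1.
v=11: a=11^1·(≡4), b=11^2·(≡1) mod 11; (4|11)=+1, (1|11)=+1; (−1)^{1·2·5}·(+1)^2·(+1)^1 = +1.
v=2: v_2(a)=-5, v_2(b)=-4; units ≡ 1, 3 (mod 8); ε·ε+αω+βω = 0·1+-5·1+-4·0 ≡ 1  ⇒  (a,b)_2 = -1.
v=5: a=5^3·(≡2), b=5^4·(≡4) mod 5; (2|5)=-1, (4|5)=+1; (−1)^{3·4·2}·(-1)^4·(+1)^3 = +1.
v=∞: -110 < 0 and -21 < 0  ⇒  (a,b)_∞ = -1.
v=7: a=7^2·(≡2), b=7^3·(≡4) mod 7; (2|7)=+1, (4|7)=+1; (−1)^{2·3·3}·(+1)^3·(+1)^2 = +1.
Ram(-110, -21) = {2, ∞}; no ℚ_2-point on the conic.

[2, inf]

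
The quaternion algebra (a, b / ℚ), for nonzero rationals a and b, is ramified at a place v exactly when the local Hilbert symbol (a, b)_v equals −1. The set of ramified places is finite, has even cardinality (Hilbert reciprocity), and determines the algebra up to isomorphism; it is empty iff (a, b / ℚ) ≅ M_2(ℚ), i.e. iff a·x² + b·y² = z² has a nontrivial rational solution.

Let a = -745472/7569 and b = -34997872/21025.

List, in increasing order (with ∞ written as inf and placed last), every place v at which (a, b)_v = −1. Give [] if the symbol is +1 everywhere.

[13, inf]

Mod squares: a ≡ -182, b ≡ -7. Check v ∈ {∞, 2, 3, 5, 7, 13, 29, 43}.
v=∞: -182 < 0 and -7 < 0  ⇒  (a,b)_∞ = -1.
v=43: a=43^0·(≡19), b=43^2·(≡4) mod 43; (19|43)=-1, (4|43)=+1; (−1)^{0·2·21}·(-1)^2·(+1)^0 = +1.
v=2: v_2(a)=13, v_2(b)=4; units ≡ 5, 1 (mod 8); ε·ε+αω+βω = 0·0+13·0+4·1 ≡ 0  ⇒  (a,b)_2 = +1.
v=3: a=3^-2·(≡1), b=3^0·(≡2) mod 3; (1|3)=+1, (2|3)=-1; (−1)^{-2·0·1}·(+1)^0·(-1)^-2 = +1.
v=7: a=7^1·(≡1), b=7^1·(≡3) mod 7; (1|7)=+1, (3|7)=-1; (−1)^{1·1·3}·(+1)^1·(-1)^1 = +1.
v=13: a=13^1·(≡4), b=13^2·(≡7) mod 13; (4|13)=+1, (7|13)=-1; (−1)^{1·2·6}·(+1)^2·(-1)^1 = -1.
v=29: a=29^-2·(≡26), b=29^-2·(≡23) mod 29; (26|29)=-1, (23|29)=+1; (−1)^{-2·-2·14}·(-1)^-2·(+1)^-2 = +1.
v=5: a=5^0·(≡2), b=5^-2·(≡3) mod 5; (2|5)=-1, (3|5)=-1; (−1)^{0·-2·2}·(-1)^-2·(-1)^0 = +1.
Ram(-182, -7) = {13, ∞}; no ℚ_13-point on the conic.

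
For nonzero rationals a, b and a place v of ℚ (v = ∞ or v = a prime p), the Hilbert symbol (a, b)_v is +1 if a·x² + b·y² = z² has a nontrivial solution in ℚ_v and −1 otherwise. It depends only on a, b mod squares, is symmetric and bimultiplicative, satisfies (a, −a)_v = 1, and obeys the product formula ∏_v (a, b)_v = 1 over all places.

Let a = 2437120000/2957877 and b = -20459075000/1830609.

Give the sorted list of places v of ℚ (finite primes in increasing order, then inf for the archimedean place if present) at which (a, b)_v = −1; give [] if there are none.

[2, 7, 13, 17]

(a, b) ≡ (3094, -15470) mod (ℚ^×)²; places V = {2, 3, 5, 7, 11, 13, 17, 23, 41, 53, ∞}.
(a,b)_2: α=15, β=3; u≡3, v≡1 (mod 8); ε(u)ε(v)=1·0, αω(v)=15·0, βω(u)=3·1; sum ≡ 1  ⇒  -1.
(a,b)_41: α=0, u≡27; β=-2, v≡12 (mod 41); (27|41)=-1, (12|41)=-1; sign (−1)^0·-1^-2·-1^0 = +1.
(a,b)_5: α=4, u≡1; β=5, v≡4 (mod 5); (1|5)=+1, (4|5)=+1; sign (−1)^0·+1^5·+1^4 = +1.
(a,b)_23: α=0, u≡9; β=2, v≡9 (mod 23); (9|23)=+1, (9|23)=+1; sign (−1)^0·+1^2·+1^0 = +1.
(a,b)_3: α=-4, u≡1; β=-2, v≡1 (mod 3); (1|3)=+1, (1|3)=+1; sign (−1)^0·+1^-2·+1^-4 = +1.
(a,b)_7: α=1, u≡1; β=1, v≡2 (mod 7); (1|7)=+1, (2|7)=+1; sign (−1)^1·+1^1·+1^1 = -1.
(a,b)_11: α=0, u≡4; β=-2, v≡8 (mod 11); (4|11)=+1, (8|11)=-1; sign (−1)^0·+1^-2·-1^0 = +1.
(a,b)_17: α=1, u≡12; β=1, v≡9 (mod 17); (12|17)=-1, (9|17)=+1; sign (−1)^0·-1^1·+1^1 = -1.
(a,b)_∞: sgn(3094)=+, sgn(-15470)=−, so +1.
(a,b)_13: α=-1, u≡1; β=1, v≡8 (mod 13); (1|13)=+1, (8|13)=-1; sign (−1)^0·+1^1·-1^-1 = -1.
(a,b)_53: α=-2, u≡21; β=0, v≡29 (mod 53); (21|53)=-1, (29|53)=+1; sign (−1)^0·-1^0·+1^-2 = +1.
Ram(3094, -15470) = {2, 7, 13, 17}; no ℚ_2-point on the conic.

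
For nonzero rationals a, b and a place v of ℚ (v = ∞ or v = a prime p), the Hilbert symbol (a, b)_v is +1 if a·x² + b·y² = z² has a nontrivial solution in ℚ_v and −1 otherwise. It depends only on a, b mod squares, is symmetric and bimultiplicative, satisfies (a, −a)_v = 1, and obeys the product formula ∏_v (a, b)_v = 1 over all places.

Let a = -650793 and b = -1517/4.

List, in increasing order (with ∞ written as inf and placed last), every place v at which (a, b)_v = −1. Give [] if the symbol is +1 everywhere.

Mod squares: a ≡ -650793, b ≡ -1517. Check v ∈ {∞, 2, 3, 11, 13, 37, 41}.
v=∞: -650793 < 0 and -1517 < 0  ⇒  (a,b)_∞ = -1.
v=2: v_2(a)=0, v_2(b)=-2; units ≡ 7, 3 (mod 8); ε·ε+αω+βω = 1·1+0·1+-2·0 ≡ 1  ⇒  (a,b)_2 = -1.
v=13: a=13^1·(≡2), b=13^0·(≡1) mod 13; (2|13)=-1, (1|13)=+1; (−1)^{1·0·6}·(-1)^0·(+1)^1 = +1.
v=37: a=37^1·(≡23), b=37^1·(≡36) mod 37; (23|37)=-1, (36|37)=+1; (−1)^{1·1·18}·(-1)^1·(+1)^1 = -1.
v=41: a=41^1·(≡35), b=41^1·(≡1) mod 41; (35|41)=-1, (1|41)=+1; (−1)^{1·1·20}·(-1)^1·(+1)^1 = -1.
v=3: a=3^1·(≡2), b=3^0·(≡1) mod 3; (2|3)=-1, (1|3)=+1; (−1)^{1·0·1}·(-1)^0·(+1)^1 = +1.
v=11: a=11^1·(≡6), b=11^0·(≡3) mod 11; (6|11)=-1, (3|11)=+1; (−1)^{1·0·5}·(-1)^0·(+1)^1 = +1.
(-650793, -1517 / ℚ) ramifies at {2, 37, 41, ∞}: a division algebra.

[2, 37, 41, inf]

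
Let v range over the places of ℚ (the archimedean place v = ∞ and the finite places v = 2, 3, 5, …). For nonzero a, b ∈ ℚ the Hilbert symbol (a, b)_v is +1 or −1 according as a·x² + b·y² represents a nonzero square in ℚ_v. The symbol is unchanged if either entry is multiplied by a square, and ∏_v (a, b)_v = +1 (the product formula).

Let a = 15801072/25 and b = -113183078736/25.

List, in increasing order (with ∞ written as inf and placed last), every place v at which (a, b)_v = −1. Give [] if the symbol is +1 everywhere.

[2, 3, 37, 41]

(a, b) ≡ (987567, -7073942421) mod (ℚ^×)²; places V = {2, 3, 5, 7, 13, 19, 29, 31, 37, 41, ∞}.
(a,b)_41: α=1, u≡21; β=1, v≡6 (mod 41); (21|41)=+1, (6|41)=-1; sign (−1)^0·+1^1·-1^1 = -1.
(a,b)_2: α=4, β=4; u≡7, v≡3 (mod 8); ε(u)ε(v)=1·1, αω(v)=4·1, βω(u)=4·0; sum ≡ 1  ⇒  -1.
(a,b)_13: α=0, u≡12; β=1, v≡5 (mod 13); (12|13)=+1, (5|13)=-1; sign (−1)^0·+1^1·-1^0 = +1.
(a,b)_37: α=1, u≡6; β=1, v≡16 (mod 37); (6|37)=-1, (16|37)=+1; sign (−1)^0·-1^1·+1^1 = -1.
(a,b)_31: α=1, u≡19; β=1, v≡24 (mod 31); (19|31)=+1, (24|31)=-1; sign (−1)^1·+1^1·-1^1 = +1.
(a,b)_7: α=1, u≡5; β=1, v≡4 (mod 7); (5|7)=-1, (4|7)=+1; sign (−1)^1·-1^1·+1^1 = +1.
(a,b)_19: α=0, u≡17; β=1, v≡13 (mod 19); (17|19)=+1, (13|19)=-1; sign (−1)^0·+1^1·-1^0 = +1.
(a,b)_3: α=1, u≡2; β=1, v≡2 (mod 3); (2|3)=-1, (2|3)=-1; sign (−1)^1·-1^1·-1^1 = -1.
(a,b)_∞: sgn(987567)=+, sgn(-7073942421)=−, so +1.
(a,b)_5: α=-2, u≡2; β=-2, v≡4 (mod 5); (2|5)=-1, (4|5)=+1; sign (−1)^0·-1^-2·+1^-2 = +1.
(a,b)_29: α=0, u≡25; β=1, v≡2 (mod 29); (25|29)=+1, (2|29)=-1; sign (−1)^0·+1^1·-1^0 = +1.
|Ram(987567, -7073942421)| = 4, even; anisotropic at {2, 3, 37, 41}.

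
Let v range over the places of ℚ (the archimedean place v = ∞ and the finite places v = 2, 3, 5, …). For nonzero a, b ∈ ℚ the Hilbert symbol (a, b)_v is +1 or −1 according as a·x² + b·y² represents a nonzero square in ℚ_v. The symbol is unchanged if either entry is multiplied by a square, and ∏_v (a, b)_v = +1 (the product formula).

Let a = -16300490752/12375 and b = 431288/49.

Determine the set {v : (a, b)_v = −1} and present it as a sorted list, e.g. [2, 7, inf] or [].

(a, b) ≡ (-385, 638) mod (ℚ^×)²; places V = {2, 3, 5, 7, 11, 13, 29, ∞}.
(a,b)_5: α=-3, u≡2; β=0, v≡2 (mod 5); (2|5)=-1, (2|5)=-1; sign (−1)^0·-1^0·-1^-3 = -1.
(a,b)_2: α=14, β=3; u≡7, v≡7 (mod 8); ε(u)ε(v)=1·1, αω(v)=14·0, βω(u)=3·0; sum ≡ 1  ⇒  -1.
(a,b)_3: α=-2, u≡2; β=0, v≡2 (mod 3); (2|3)=-1, (2|3)=-1; sign (−1)^0·-1^0·-1^-2 = +1.
(a,b)_7: α=1, u≡4; β=-2, v≡4 (mod 7); (4|7)=+1, (4|7)=+1; sign (−1)^0·+1^-2·+1^1 = +1.
(a,b)_11: α=-1, u≡5; β=1, v≡3 (mod 11); (5|11)=+1, (3|11)=+1; sign (−1)^1·+1^1·+1^-1 = -1.
(a,b)_13: α=2, u≡5; β=2, v≡3 (mod 13); (5|13)=-1, (3|13)=+1; sign (−1)^0·-1^2·+1^2 = +1.
(a,b)_∞: sgn(-385)=−, sgn(638)=+, so +1.
(a,b)_29: α=2, u≡8; β=1, v≡7 (mod 29); (8|29)=-1, (7|29)=+1; sign (−1)^0·-1^1·+1^2 = -1.
|Ram(-385, 638)| = 4, even; anisotropic at {2, 5, 11, 29}.

[2, 5, 11, 29]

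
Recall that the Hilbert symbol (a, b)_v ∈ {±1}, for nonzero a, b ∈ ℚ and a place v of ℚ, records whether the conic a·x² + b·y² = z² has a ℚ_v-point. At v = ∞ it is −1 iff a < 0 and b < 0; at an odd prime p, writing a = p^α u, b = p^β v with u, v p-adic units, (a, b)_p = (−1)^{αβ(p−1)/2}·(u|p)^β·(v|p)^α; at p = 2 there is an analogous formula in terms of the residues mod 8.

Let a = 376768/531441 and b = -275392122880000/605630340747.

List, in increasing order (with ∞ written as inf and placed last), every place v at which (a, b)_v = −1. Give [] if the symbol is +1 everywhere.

[7, 23]

(a, b) ≡ (7, -966) mod (ℚ^×)²; places V = {2, 3, 5, 7, 17, 23, 29, 43, ∞}.
(a,b)_29: α=2, u≡28; β=0, v≡28 (mod 29); (28|29)=+1, (28|29)=+1; sign (−1)^0·+1^0·+1^2 = +1.
(a,b)_5: α=0, u≡3; β=4, v≡1 (mod 5); (3|5)=-1, (1|5)=+1; sign (−1)^0·-1^4·+1^0 = +1.
(a,b)_∞: sgn(7)=+, sgn(-966)=−, so +1.
(a,b)_3: α=-12, u≡1; β=-11, v≡2 (mod 3); (1|3)=+1, (2|3)=-1; sign (−1)^0·+1^-11·-1^-12 = +1.
(a,b)_17: α=0, u≡12; β=4, v≡5 (mod 17); (12|17)=-1, (5|17)=-1; sign (−1)^0·-1^4·-1^0 = +1.
(a,b)_7: α=1, u≡1; β=1, v≡1 (mod 7); (1|7)=+1, (1|7)=+1; sign (−1)^1·+1^1·+1^1 = -1.
(a,b)_23: α=0, u≡17; β=1, v≡8 (mod 23); (17|23)=-1, (8|23)=+1; sign (−1)^0·-1^1·+1^0 = -1.
(a,b)_2: α=6, β=15; u≡7, v≡5 (mod 8); ε(u)ε(v)=1·0, αω(v)=6·1, βω(u)=15·0; sum ≡ 0  ⇒  +1.
(a,b)_43: α=0, u≡22; β=-4, v≡38 (mod 43); (22|43)=-1, (38|43)=+1; sign (−1)^0·-1^-4·+1^0 = +1.
|Ram(7, -966)| = 2, even; anisotropic at {7, 23}.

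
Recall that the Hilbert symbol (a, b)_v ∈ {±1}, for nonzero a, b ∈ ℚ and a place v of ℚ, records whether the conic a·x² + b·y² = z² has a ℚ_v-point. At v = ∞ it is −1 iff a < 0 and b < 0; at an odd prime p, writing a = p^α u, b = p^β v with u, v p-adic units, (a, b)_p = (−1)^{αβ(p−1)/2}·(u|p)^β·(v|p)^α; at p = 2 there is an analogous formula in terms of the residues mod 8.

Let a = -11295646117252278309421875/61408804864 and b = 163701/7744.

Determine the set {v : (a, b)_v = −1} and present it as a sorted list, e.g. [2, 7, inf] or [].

[23, 47]

Mod squares: a ≡ -9263963, b ≡ 2021. Check v ∈ {∞, 2, 3, 5, 11, 17, 19, 23, 29, 31, 43, 47}.
v=17: a=17^1·(≡8), b=17^0·(≡16) mod 17; (8|17)=+1, (16|17)=+1; (−1)^{1·0·8}·(+1)^0·(+1)^1 = +1.
v=29: a=29^1·(≡2), b=29^0·(≡25) mod 29; (2|29)=-1, (25|29)=+1; (−1)^{1·0·14}·(-1)^0·(+1)^1 = +1.
v=3: a=3^2·(≡1), b=3^4·(≡2) mod 3; (1|3)=+1, (2|3)=-1; (−1)^{2·4·1}·(+1)^4·(-1)^2 = +1.
v=11: a=11^-4·(≡2), b=11^-2·(≡6) mod 11; (2|11)=-1, (6|11)=-1; (−1)^{-4·-2·5}·(-1)^-2·(-1)^-4 = +1.
v=2: v_2(a)=-22, v_2(b)=-6; units ≡ 5, 5 (mod 8); ε·ε+αω+βω = 0·0+-22·1+-6·1 ≡ 0  ⇒  (a,b)_2 = +1.
v=23: a=23^1·(≡13), b=23^0·(≡15) mod 23; (13|23)=+1, (15|23)=-1; (−1)^{1·0·11}·(+1)^0·(-1)^1 = -1.
v=5: a=5^6·(≡3), b=5^0·(≡4) mod 5; (3|5)=-1, (4|5)=+1; (−1)^{6·0·2}·(-1)^0·(+1)^6 = +1.
v=43: a=43^3·(≡5), b=43^1·(≡38) mod 43; (5|43)=-1, (38|43)=+1; (−1)^{3·1·21}·(-1)^1·(+1)^3 = +1.
v=31: a=31^2·(≡26), b=31^0·(≡12) mod 31; (26|31)=-1, (12|31)=-1; (−1)^{2·0·15}·(-1)^0·(-1)^2 = +1.
v=19: a=19^1·(≡4), b=19^0·(≡17) mod 19; (4|19)=+1, (17|19)=+1; (−1)^{1·0·9}·(+1)^0·(+1)^1 = +1.
v=∞: -9263963 < 0 and 2021 > 0  ⇒  (a,b)_∞ = +1.
v=47: a=47^4·(≡15), b=47^1·(≡38) mod 47; (15|47)=-1, (38|47)=-1; (−1)^{4·1·23}·(-1)^1·(-1)^4 = -1.
|Ram(-9263963, 2021)| = 2, even; anisotropic at {23, 47}.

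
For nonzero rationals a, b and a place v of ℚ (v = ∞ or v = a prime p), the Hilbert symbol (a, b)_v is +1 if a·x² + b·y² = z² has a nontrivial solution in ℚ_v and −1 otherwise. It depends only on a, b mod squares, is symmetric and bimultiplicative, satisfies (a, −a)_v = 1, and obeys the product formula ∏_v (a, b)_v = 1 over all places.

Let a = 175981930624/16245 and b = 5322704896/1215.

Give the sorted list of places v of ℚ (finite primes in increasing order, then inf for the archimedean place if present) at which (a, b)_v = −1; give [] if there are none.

(a, b) ≡ (170, 510) mod (ℚ^×)²; places V = {2, 3, 5, 17, 19, 23, ∞}.
(a,b)_3: α=-2, u≡2; β=-5, v≡2 (mod 3); (2|3)=-1, (2|3)=-1; sign (−1)^0·-1^-5·-1^-2 = -1.
(a,b)_∞: sgn(170)=+, sgn(510)=+, so +1.
(a,b)_5: α=-1, u≡1; β=-1, v≡2 (mod 5); (1|5)=+1, (2|5)=-1; sign (−1)^0·+1^-1·-1^-1 = -1.
(a,b)_2: α=7, β=11; u≡5, v≡7 (mod 8); ε(u)ε(v)=0·1, αω(v)=7·0, βω(u)=11·1; sum ≡ 1  ⇒  -1.
(a,b)_17: α=3, u≡7; β=3, v≡2 (mod 17); (7|17)=-1, (2|17)=+1; sign (−1)^0·-1^3·+1^3 = -1.
(a,b)_19: α=-2, u≡8; β=0, v≡1 (mod 19); (8|19)=-1, (1|19)=+1; sign (−1)^0·-1^0·+1^-2 = +1.
(a,b)_23: α=4, u≡3; β=2, v≡8 (mod 23); (3|23)=+1, (8|23)=+1; sign (−1)^0·+1^2·+1^4 = +1.
(170, 510 / ℚ) ramifies at {2, 3, 5, 17}: a division algebra.

[2, 3, 5, 17]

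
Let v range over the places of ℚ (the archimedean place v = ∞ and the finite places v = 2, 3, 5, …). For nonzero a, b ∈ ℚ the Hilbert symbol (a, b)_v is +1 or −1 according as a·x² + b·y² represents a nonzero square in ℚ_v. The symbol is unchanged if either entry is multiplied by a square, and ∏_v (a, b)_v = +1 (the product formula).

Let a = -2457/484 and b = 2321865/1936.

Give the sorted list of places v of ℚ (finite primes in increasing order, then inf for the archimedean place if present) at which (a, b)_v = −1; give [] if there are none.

[3, 5]

Mod squares: a ≡ -273, b ≡ 65. Check v ∈ {∞, 2, 3, 5, 7, 11, 13}.
v=13: a=13^1·(≡2), b=13^1·(≡2) mod 13; (2|13)=-1, (2|13)=-1; (−1)^{1·1·6}·(-1)^1·(-1)^1 = +1.
v=3: a=3^3·(≡2), b=3^6·(≡2) mod 3; (2|3)=-1, (2|3)=-1; (−1)^{3·6·1}·(-1)^6·(-1)^3 = -1.
v=7: a=7^1·(≡6), b=7^2·(≡4) mod 7; (6|7)=-1, (4|7)=+1; (−1)^{1·2·3}·(-1)^2·(+1)^1 = +1.
v=∞: -273 < 0 and 65 > 0  ⇒  (a,b)_∞ = +1.
v=11: a=11^-2·(≡10), b=11^-2·(≡8) mod 11; (10|11)=-1, (8|11)=-1; (−1)^{-2·-2·5}·(-1)^-2·(-1)^-2 = +1.
v=5: a=5^0·(≡2), b=5^1·(≡3) mod 5; (2|5)=-1, (3|5)=-1; (−1)^{0·1·2}·(-1)^1·(-1)^0 = -1.
v=2: v_2(a)=-2, v_2(b)=-4; units ≡ 7, 1 (mod 8); ε·ε+αω+βω = 1·0+-2·0+-4·0 ≡ 0  ⇒  (a,b)_2 = +1.
(-273, 65 / ℚ) ramifies at {3, 5}: a division algebra.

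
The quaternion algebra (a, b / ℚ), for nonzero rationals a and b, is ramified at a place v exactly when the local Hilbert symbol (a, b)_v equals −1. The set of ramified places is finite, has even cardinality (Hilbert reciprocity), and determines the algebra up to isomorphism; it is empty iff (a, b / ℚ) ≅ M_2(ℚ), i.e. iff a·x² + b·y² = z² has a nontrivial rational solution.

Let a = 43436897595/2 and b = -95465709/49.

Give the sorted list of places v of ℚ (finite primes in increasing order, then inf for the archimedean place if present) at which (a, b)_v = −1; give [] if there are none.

(a, b) ≡ (1072515990, -1178589) mod (ℚ^×)²; places V = {2, 3, 5, 7, 13, 19, 23, 29, 31, ∞}.
(a,b)_31: α=1, u≡5; β=1, v≡19 (mod 31); (5|31)=+1, (19|31)=+1; sign (−1)^1·+1^1·+1^1 = -1.
(a,b)_2: α=-1, β=0; u≡3, v≡3 (mod 8); ε(u)ε(v)=1·1, αω(v)=-1·1, βω(u)=0·1; sum ≡ 0  ⇒  +1.
(a,b)_7: α=1, u≡3; β=-2, v≡4 (mod 7); (3|7)=-1, (4|7)=+1; sign (−1)^0·-1^-2·+1^1 = +1.
(a,b)_19: α=1, u≡10; β=1, v≡7 (mod 19); (10|19)=-1, (7|19)=+1; sign (−1)^1·-1^1·+1^1 = +1.
(a,b)_23: α=1, u≡7; β=1, v≡4 (mod 23); (7|23)=-1, (4|23)=+1; sign (−1)^1·-1^1·+1^1 = +1.
(a,b)_∞: sgn(1072515990)=+, sgn(-1178589)=−, so +1.
(a,b)_29: α=1, u≡5; β=1, v≡21 (mod 29); (5|29)=+1, (21|29)=-1; sign (−1)^0·+1^1·-1^1 = -1.
(a,b)_5: α=1, u≡2; β=0, v≡4 (mod 5); (2|5)=-1, (4|5)=+1; sign (−1)^0·-1^0·+1^1 = +1.
(a,b)_13: α=1, u≡11; β=0, v≡9 (mod 13); (11|13)=-1, (9|13)=+1; sign (−1)^0·-1^0·+1^1 = +1.
(a,b)_3: α=5, u≡1; β=5, v≡2 (mod 3); (1|3)=+1, (2|3)=-1; sign (−1)^1·+1^5·-1^5 = +1.
(1072515990, -1178589 / ℚ) ramifies at {29, 31}: a division algebra.

[29, 31]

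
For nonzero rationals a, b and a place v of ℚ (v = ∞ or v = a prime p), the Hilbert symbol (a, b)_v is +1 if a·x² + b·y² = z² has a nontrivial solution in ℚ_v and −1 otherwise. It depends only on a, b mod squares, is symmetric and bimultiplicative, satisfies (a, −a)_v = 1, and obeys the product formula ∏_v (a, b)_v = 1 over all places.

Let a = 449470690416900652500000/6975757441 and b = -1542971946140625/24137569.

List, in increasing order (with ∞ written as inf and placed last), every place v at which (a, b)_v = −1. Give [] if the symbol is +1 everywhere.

[5, 19]

Mod squares: a ≡ 7410, b ≡ -273. Check v ∈ {∞, 2, 3, 5, 7, 11, 13, 17, 19}.
v=19: a=19^3·(≡3), b=19^2·(≡14) mod 19; (3|19)=-1, (14|19)=-1; (−1)^{3·2·9}·(-1)^2·(-1)^3 = -1.
v=3: a=3^5·(≡1), b=3^1·(≡2) mod 3; (1|3)=+1, (2|3)=-1; (−1)^{5·1·1}·(+1)^1·(-1)^5 = +1.
v=17: a=17^-8·(≡15), b=17^-6·(≡2) mod 17; (15|17)=+1, (2|17)=+1; (−1)^{-8·-6·8}·(+1)^-6·(+1)^-8 = +1.
v=7: a=7^4·(≡2), b=7^3·(≡3) mod 7; (2|7)=+1, (3|7)=-1; (−1)^{4·3·3}·(+1)^3·(-1)^4 = +1.
v=13: a=13^5·(≡2), b=13^3·(≡2) mod 13; (2|13)=-1, (2|13)=-1; (−1)^{5·3·6}·(-1)^3·(-1)^5 = +1.
v=5: a=5^7·(≡2), b=5^6·(≡3) mod 5; (2|5)=-1, (3|5)=-1; (−1)^{7·6·2}·(-1)^6·(-1)^7 = -1.
v=∞: 7410 > 0 and -273 < 0  ⇒  (a,b)_∞ = +1.
v=11: a=11^2·(≡8), b=11^2·(≡8) mod 11; (8|11)=-1, (8|11)=-1; (−1)^{2·2·5}·(-1)^2·(-1)^2 = +1.
v=2: v_2(a)=5, v_2(b)=0; units ≡ 1, 7 (mod 8); ε·ε+αω+βω = 0·1+5·0+0·0 ≡ 0  ⇒  (a,b)_2 = +1.
Ram(7410, -273) = {5, 19}; no ℚ_5-point on the conic.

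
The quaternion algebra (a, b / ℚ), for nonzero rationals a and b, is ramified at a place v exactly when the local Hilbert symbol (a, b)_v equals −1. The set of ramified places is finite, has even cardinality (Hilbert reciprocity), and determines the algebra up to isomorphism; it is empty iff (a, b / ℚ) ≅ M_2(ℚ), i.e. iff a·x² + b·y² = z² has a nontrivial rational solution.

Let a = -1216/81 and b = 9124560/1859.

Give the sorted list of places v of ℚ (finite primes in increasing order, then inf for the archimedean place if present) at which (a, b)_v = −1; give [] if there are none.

(a, b) ≡ (-19, 697015) mod (ℚ^×)²; places V = {2, 3, 5, 11, 13, 19, 23, 29, ∞}.
(a,b)_11: α=0, u≡4; β=-1, v≡4 (mod 11); (4|11)=+1, (4|11)=+1; sign (−1)^0·+1^-1·+1^0 = +1.
(a,b)_5: α=0, u≡4; β=1, v≡3 (mod 5); (4|5)=+1, (3|5)=-1; sign (−1)^0·+1^1·-1^0 = +1.
(a,b)_3: α=-4, u≡2; β=2, v≡1 (mod 3); (2|3)=-1, (1|3)=+1; sign (−1)^0·-1^2·+1^-4 = +1.
(a,b)_19: α=1, u≡10; β=1, v≡14 (mod 19); (10|19)=-1, (14|19)=-1; sign (−1)^1·-1^1·-1^1 = -1.
(a,b)_23: α=0, u≡6; β=1, v≡19 (mod 23); (6|23)=+1, (19|23)=-1; sign (−1)^0·+1^1·-1^0 = +1.
(a,b)_29: α=0, u≡19; β=1, v≡16 (mod 29); (19|29)=-1, (16|29)=+1; sign (−1)^0·-1^1·+1^0 = -1.
(a,b)_∞: sgn(-19)=−, sgn(697015)=+, so +1.
(a,b)_13: α=0, u≡2; β=-2, v≡5 (mod 13); (2|13)=-1, (5|13)=-1; sign (−1)^0·-1^-2·-1^0 = +1.
(a,b)_2: α=6, β=4; u≡5, v≡7 (mod 8); ε(u)ε(v)=0·1, αω(v)=6·0, βω(u)=4·1; sum ≡ 0  ⇒  +1.
(-19, 697015 / ℚ) ramifies at {19, 29}: a division algebra.

[19, 29]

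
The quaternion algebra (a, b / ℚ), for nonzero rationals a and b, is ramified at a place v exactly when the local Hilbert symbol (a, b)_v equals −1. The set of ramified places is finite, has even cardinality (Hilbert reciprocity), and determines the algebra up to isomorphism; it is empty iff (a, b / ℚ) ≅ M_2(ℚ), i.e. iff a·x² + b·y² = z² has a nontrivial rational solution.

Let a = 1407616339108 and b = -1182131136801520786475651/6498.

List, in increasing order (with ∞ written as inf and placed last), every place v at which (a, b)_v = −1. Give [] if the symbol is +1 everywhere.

[23, 29]

(a, b) ≡ (2737, -22678) mod (ℚ^×)²; places V = {2, 3, 7, 17, 19, 23, 29, 47, ∞}.
(a,b)_3: α=0, u≡1; β=-2, v≡2 (mod 3); (1|3)=+1, (2|3)=-1; sign (−1)^0·+1^-2·-1^0 = +1.
(a,b)_2: α=2, β=-1; u≡1, v≡5 (mod 8); ε(u)ε(v)=0·0, αω(v)=2·1, βω(u)=-1·0; sum ≡ 0  ⇒  +1.
(a,b)_47: α=0, u≡38; β=2, v≡26 (mod 47); (38|47)=-1, (26|47)=-1; sign (−1)^0·-1^2·-1^0 = +1.
(a,b)_∞: sgn(2737)=+, sgn(-22678)=−, so +1.
(a,b)_19: α=0, u≡7; β=-2, v≡14 (mod 19); (7|19)=+1, (14|19)=-1; sign (−1)^0·+1^-2·-1^0 = +1.
(a,b)_7: α=1, u≡3; β=4, v≡2 (mod 7); (3|7)=-1, (2|7)=+1; sign (−1)^0·-1^4·+1^1 = +1.
(a,b)_17: α=3, u≡2; β=5, v≡9 (mod 17); (2|17)=+1, (9|17)=+1; sign (−1)^0·+1^5·+1^3 = +1.
(a,b)_23: α=3, u≡13; β=5, v≡2 (mod 23); (13|23)=+1, (2|23)=+1; sign (−1)^1·+1^5·+1^3 = -1.
(a,b)_29: α=2, u≡11; β=3, v≡24 (mod 29); (11|29)=-1, (24|29)=+1; sign (−1)^0·-1^3·+1^2 = -1.
(2737, -22678 / ℚ) ramifies at {23, 29}: a division algebra.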